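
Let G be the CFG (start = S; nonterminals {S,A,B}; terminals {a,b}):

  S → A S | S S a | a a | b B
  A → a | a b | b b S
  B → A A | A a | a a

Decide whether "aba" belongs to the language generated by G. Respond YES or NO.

Convert to CNF:
  S -> A S | S X3 | T0 T0 | T1 B
  A -> T0 T1 | T1 X2 | a
  B -> A A | A T0 | T0 T0
  T0 -> a
  T1 -> b
  X2 -> T1 S
  X3 -> S T0

Fill CYK table bottom-up:
  T[0,0] 'a' = {A,T0}  orig:{A}
  T[1,1] 'b' = {T1}  orig:{}
  T[2,2] 'a' = {A,T0}  orig:{A}
  T[0,1] 'ab' = {A}
  T[1,2] 'ba' = ∅
  T[0,2] 'aba' = {B}

S ∉ T[0,2] ⇒ NO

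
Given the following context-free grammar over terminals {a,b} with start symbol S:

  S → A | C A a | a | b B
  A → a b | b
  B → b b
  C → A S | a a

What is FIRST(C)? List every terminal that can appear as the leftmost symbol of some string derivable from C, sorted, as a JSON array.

FIRST iteration:
[1]
  A via A→a b: +{a}
  A via A→b: +{b}
  B via B→b b: +{b}
  C via C→A S: +{a,b}
  S via S→A: +{a,b}
  FIRST(S)={a,b}  FIRST(A)={a,b}  FIRST(B)={b}  FIRST(C)={a,b}
[2] done
  FIRST(S)={a,b}  FIRST(A)={a,b}  FIRST(B)={b}  FIRST(C)={a,b}

FIRST(C) = ["a", "b"]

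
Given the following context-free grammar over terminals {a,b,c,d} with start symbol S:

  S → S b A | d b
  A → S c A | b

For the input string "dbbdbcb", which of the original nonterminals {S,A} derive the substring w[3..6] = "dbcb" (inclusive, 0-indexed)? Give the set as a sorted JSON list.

CNF form of G:
  S -> S X4 | T2 T1
  A -> S X3 | b
  T0 -> c
  T1 -> b
  T2 -> d
  X3 -> T0 A
  X4 -> T1 A

CYK table (by increasing span), restricted to cells inside w[3..6]:
  [3..3]={T2}  "d"  orig:{}
  [4..4]={A,T1}  "b"  orig:{A}
  [5..5]={T0}  "c"  orig:{}
  [6..6]={A,T1}  "b"  orig:{A}
  [3..4]={S}  "db"
  [4..5]=∅  "bc"
  [5..6]={X3}  "cb"  orig:{}
  [3..5]=∅  "dbc"
  [4..6]=∅  "bcb"
  [3..6]={A}  "dbcb"

Original NTs in T[3,6] deriving "dbcb": ["A"]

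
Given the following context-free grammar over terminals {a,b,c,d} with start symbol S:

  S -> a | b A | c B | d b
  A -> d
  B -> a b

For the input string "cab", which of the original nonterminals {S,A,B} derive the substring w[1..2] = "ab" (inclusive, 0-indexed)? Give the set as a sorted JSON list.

Convert to CNF:
  S -> T1 A | T2 B | T3 T1 | a
  A -> d
  B -> T0 T1
  T0 -> a
  T1 -> b
  T2 -> c
  T3 -> d

CYK table (by increasing span) — only the sub-triangle for w[1..2]:
  T[1,1] 'a' = {S,T0}  orig:{S}
  T[2,2] 'b' = {T1}  orig:{}
  T[1,2] 'ab' = {B}

Original NTs in T[1,2] deriving "ab": ["B"]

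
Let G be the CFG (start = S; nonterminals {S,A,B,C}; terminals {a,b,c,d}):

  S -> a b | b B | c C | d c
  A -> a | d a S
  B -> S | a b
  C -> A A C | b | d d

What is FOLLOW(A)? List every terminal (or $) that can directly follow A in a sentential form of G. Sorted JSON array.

FIRST sets, iterate to fixpoint:
[1]
  A via A→a: +{a}
  A via A→d a S: +{d}
  B via B→a b: +{a}
  C via C→A A C: +{a,d}
  C via C→b: +{b}
  S via S→a b: +{a}
  S via S→b B: +{b}
  S via S→c C: +{c}
  S via S→d c: +{d}
  FIRST(S)={a,b,c,d}  FIRST(A)={a,d}  FIRST(B)={a}  FIRST(C)={a,b,d}
[2]
  B via B→S: +{b,c,d}
  FIRST(S)={a,b,c,d}  FIRST(A)={a,d}  FIRST(B)={a,b,c,d}  FIRST(C)={a,b,d}
[3] done
  FIRST(S)={a,b,c,d}  FIRST(A)={a,d}  FIRST(B)={a,b,c,d}  FIRST(C)={a,b,d}

Compute FOLLOW by fixpoint:
initialize: $ ∈ FOLLOW(S)
round 1:
  C→A A C: FOLLOW(A) ⊇ FIRST(A) = {a,d}; new: +{a,d}
  C→A A C: FOLLOW(A) ⊇ FIRST(C) = {a,b,d}; new: +{b}
  S→b B: FOLLOW(B) ⊇ FOLLOW(S) ⊇ {$}; new: +{$}
  S→c C: FOLLOW(C) ⊇ FOLLOW(S) ⊇ {$}; new: +{$}
  S: {$}  A: {a,b,d}  B: {$}  C: {$}
round 2:
  A→d a S: FOLLOW(S) ⊇ FOLLOW(A) ⊇ {a,b,d}; new: +{a,b,d}
  S→b B: FOLLOW(B) ⊇ FOLLOW(S) ⊇ {$,a,b,d}; new: +{a,b,d}
  S→c C: FOLLOW(C) ⊇ FOLLOW(S) ⊇ {$,a,b,d}; new: +{a,b,d}
  S: {$,a,b,d}  A: {a,b,d}  B: {$,a,b,d}  C: {$,a,b,d}
round 3: done
  S: {$,a,b,d}  A: {a,b,d}  B: {$,a,b,d}  C: {$,a,b,d}

FOLLOW(A) = ["a", "b", "d"]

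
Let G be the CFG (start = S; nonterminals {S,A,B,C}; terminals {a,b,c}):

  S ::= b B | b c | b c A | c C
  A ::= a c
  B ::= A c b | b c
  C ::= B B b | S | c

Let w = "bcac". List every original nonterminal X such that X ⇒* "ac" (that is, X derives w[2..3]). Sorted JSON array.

CNF form of G:
  S -> T1 C | T2 B | T2 T1 | T2 X6
  A -> T0 T1
  B -> A X3 | T2 T1
  C -> B X4 | T1 C | T2 B | T2 T1 | T2 X5 | c
  T0 -> a
  T1 -> c
  T2 -> b
  X3 -> T1 T2
  X4 -> B T2
  X5 -> T1 A
  X6 -> T1 A

CYK fill, restricted to cells inside w[2..3]:
  cell(2,2) a: {T0}  orig:{}
  cell(3,3) c: {C,T1}  orig:{C}
  cell(2,3) ac: {A}

Original NTs in T[2,3] deriving "ac": ["A"]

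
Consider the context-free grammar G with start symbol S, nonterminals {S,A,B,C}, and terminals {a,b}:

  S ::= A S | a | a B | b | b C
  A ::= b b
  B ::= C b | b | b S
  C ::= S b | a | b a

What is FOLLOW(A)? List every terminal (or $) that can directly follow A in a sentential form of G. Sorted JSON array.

Compute FIRST by fixpoint:
pass 1:
  A via A→b b: +{b}
  B via B→b: +{b}
  C via C→a: +{a}
  C via C→b a: +{b}
  S via S→A S: +{b}
  S via S→a: +{a}
  FIRST[S]={a,b}  FIRST[A]={b}  FIRST[B]={b}  FIRST[C]={a,b}
pass 2:
  B via B→C b: +{a}
  FIRST[S]={a,b}  FIRST[A]={b}  FIRST[B]={a,b}  FIRST[C]={a,b}
pass 3: (stable)
  FIRST[S]={a,b}  FIRST[A]={b}  FIRST[B]={a,b}  FIRST[C]={a,b}

FOLLOW sets:
seed FOLLOW(S) with $
pass 1:
  B→C b: FOLLOW(C) ⊇ FIRST(b) = {b}; new: +{b}
  C→S b: FOLLOW(S) ⊇ FIRST(b) = {b}; new: +{b}
  S→A S: FOLLOW(A) ⊇ FIRST(S) = {a,b}; new: +{a,b}
  S→a B: FOLLOW(B) ⊇ FOLLOW(S) ⊇ {$,b}; new: +{$,b}
  S→b C: FOLLOW(C) ⊇ FOLLOW(S) ⊇ {$,b}; new: +{$}
  FOLLOW[S]={$,b}  FOLLOW[A]={a,b}  FOLLOW[B]={$,b}  FOLLOW[C]={$,b}
pass 2: — fixpoint
  FOLLOW[S]={$,b}  FOLLOW[A]={a,b}  FOLLOW[B]={$,b}  FOLLOW[C]={$,b}

FOLLOW(A) = ["a", "b"]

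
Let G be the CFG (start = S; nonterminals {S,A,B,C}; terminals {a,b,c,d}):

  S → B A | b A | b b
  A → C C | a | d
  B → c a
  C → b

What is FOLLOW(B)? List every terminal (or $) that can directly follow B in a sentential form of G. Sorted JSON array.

FIRST sets, iterate to fixpoint:
[1]
  A via A→a: +{a}
  A via A→d: +{d}
  B via B→c a: +{c}
  C via C→b: +{b}
  S via S→B A: +{c}
  S via S→b A: +{b}
  FIRST(S)={b,c}  FIRST(A)={a,d}  FIRST(B)={c}  FIRST(C)={b}
[2]
  A via A→C C: +{b}
  FIRST(S)={b,c}  FIRST(A)={a,b,d}  FIRST(B)={c}  FIRST(C)={b}
[3] — fixpoint
  FIRST(S)={b,c}  FIRST(A)={a,b,d}  FIRST(B)={c}  FIRST(C)={b}

FOLLOW sets:
FOLLOW(S) := {$}
pass 1:
  A→C C: FOLLOW(C) ⊇ FIRST(C) = {b}; new: +{b}
  S→B A: FOLLOW(B) ⊇ FIRST(A) = {a,b,d}; new: +{a,b,d}
  S→B A: FOLLOW(A) ⊇ FOLLOW(S) ⊇ {$}; new: +{$}
  FOLLOW[S]={$}  FOLLOW[A]={$}  FOLLOW[B]={a,b,d}  FOLLOW[C]={b}
pass 2:
  A→C C: FOLLOW(C) ⊇ FOLLOW(A) ⊇ {$}; new: +{$}
  FOLLOW[S]={$}  FOLLOW[A]={$}  FOLLOW[B]={a,b,d}  FOLLOW[C]={$,b}
pass 3: done
  FOLLOW[S]={$}  FOLLOW[A]={$}  FOLLOW[B]={a,b,d}  FOLLOW[C]={$,b}

FOLLOW(B) = ["a", "b", "d"]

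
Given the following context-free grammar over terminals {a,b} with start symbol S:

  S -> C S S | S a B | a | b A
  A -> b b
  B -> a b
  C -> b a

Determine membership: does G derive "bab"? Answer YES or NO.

CNF form of G:
  S -> C X2 | S X3 | T0 A | a
  A -> T0 T0
  B -> T1 T0
  C -> T0 T1
  T0 -> b
  T1 -> a
  X2 -> S S
  X3 -> T1 B

CYK table (by increasing span):
  [0..0]={T0}  "b"  orig:{}
  [1..1]={S,T1}  "a"  orig:{S}
  [2..2]={T0}  "b"  orig:{}
  [0..1]={C}  "ba"
  [1..2]={B}  "ab"
  [0..2]=∅  "bab"

S ∉ T[0,2] ⇒ NO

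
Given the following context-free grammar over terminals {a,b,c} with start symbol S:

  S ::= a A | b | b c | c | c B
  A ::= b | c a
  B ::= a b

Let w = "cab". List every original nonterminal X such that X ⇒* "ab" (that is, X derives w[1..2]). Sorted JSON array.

CNF form of G:
  S -> T0 B | T1 A | T2 T0 | b | c
  A -> T0 T1 | b
  B -> T1 T2
  T0 -> c
  T1 -> a
  T2 -> b

CYK table (by increasing span) — only the sub-triangle for w[1..2]:
  cell(1,1) a: {T1}  orig:{}
  cell(2,2) b: {A,S,T2}  orig:{A,S}
  cell(1,2) ab: {B,S}

Original NTs in T[1,2] deriving "ab": ["B", "S"]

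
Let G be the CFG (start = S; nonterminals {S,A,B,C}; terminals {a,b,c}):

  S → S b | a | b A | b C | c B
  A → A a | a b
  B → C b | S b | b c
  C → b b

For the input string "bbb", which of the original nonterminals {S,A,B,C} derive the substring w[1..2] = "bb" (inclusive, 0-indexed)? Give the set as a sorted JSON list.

Convert to CNF:
  S -> S T1 | T1 A | T1 C | T2 B | a
  A -> A T0 | T0 T1
  B -> C T1 | S T1 | T1 T2
  C -> T1 T1
  T0 -> a
  T1 -> b
  T2 -> c

Fill CYK table bottom-up (cells [i..j] with 1 ≤ i ≤ j ≤ 2 only):
  T[1,1] 'b' = {T1}  orig:{}
  T[2,2] 'b' = {T1}  orig:{}
  T[1,2] 'bb' = {C}

Original NTs in T[1,2] deriving "bb": ["C"]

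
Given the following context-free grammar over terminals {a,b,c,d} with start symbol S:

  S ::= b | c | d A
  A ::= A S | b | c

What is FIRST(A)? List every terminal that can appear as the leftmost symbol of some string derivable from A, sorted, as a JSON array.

Compute FIRST by fixpoint:
round 1:
  A via A→b: +{b}
  A via A→c: +{c}
  S via S→b: +{b}
  S via S→c: +{c}
  S via S→d A: +{d}
  S: {b,c,d}  A: {b,c}
round 2: done
  S: {b,c,d}  A: {b,c}

FIRST(A) = ["b", "c"]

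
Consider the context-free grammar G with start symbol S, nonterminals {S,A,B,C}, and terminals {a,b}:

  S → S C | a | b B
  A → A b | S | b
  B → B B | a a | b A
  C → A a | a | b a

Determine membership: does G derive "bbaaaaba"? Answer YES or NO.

CNF form of G:
  S -> S C | T0 B | a
  A -> A T0 | S C | T0 B | a | b
  B -> B B | T0 A | T1 T1
  C -> A T1 | T0 T1 | a
  T0 -> b
  T1 -> a

Fill CYK table bottom-up:
  [0..0]={A,T0}  "b"  orig:{A}
  [1..1]={A,T0}  "b"  orig:{A}
  [2..2]={A,C,S,T1}  "a"  orig:{A,C,S}
  [3..3]={A,C,S,T1}  "a"  orig:{A,C,S}
  [4..4]={A,C,S,T1}  "a"  orig:{A,C,S}
  [5..5]={A,C,S,T1}  "a"  orig:{A,C,S}
  [6..6]={A,T0}  "b"  orig:{A}
  [7..7]={A,C,S,T1}  "a"  orig:{A,C,S}
  [0..1]={A,B}  "bb"
  [1..2]={B,C}  "ba"
  [2..3]={A,B,C,S}  "aa"
  [3..4]={A,B,C,S}  "aa"
  [4..5]={A,B,C,S}  "aa"
  [5..6]={A}  "ab"
  [6..7]={B,C}  "ba"
  [0..2]={A,C,S}  "bba"
  [1..3]={A,B,S}  "baa"
  [2..4]={A,C,S}  "aaa"
  [3..5]={A,C,S}  "aaa"
  [4..6]={A}  "aab"
  [5..7]={A,C,S}  "aba"
  [0..3]={A,B,C,S}  "bbaa"
  [1..4]={A,B,C,S}  "baaa"
  [2..5]={A,B,C,S}  "aaaa"
  [3..6]={A}  "aaab"
  [4..7]={A,B,C,S}  "aaba"
  [0..4]={A,B,C,S}  "bbaaa"
  [1..5]={A,B,C,S}  "baaaa"
  [2..6]={A}  "aaaab"
  [3..7]={A,C,S}  "aaaba"
  [0..5]={A,B,C,S}  "bbaaaa"
  [1..6]={A,B}  "baaaab"
  [2..7]={A,B,C,S}  "aaaaba"
  [0..6]={A,B,S}  "bbaaaab"
  [1..7]={A,B,C,S}  "baaaaba"
  [0..7]={A,B,C,S}  "bbaaaaba"

S ∈ T[0,7] ⇒ YES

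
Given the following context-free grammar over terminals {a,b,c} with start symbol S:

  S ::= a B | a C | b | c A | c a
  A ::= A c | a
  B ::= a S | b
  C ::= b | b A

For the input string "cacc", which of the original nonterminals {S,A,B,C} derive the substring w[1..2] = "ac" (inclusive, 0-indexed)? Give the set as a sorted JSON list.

Convert to CNF:
  S -> T0 A | T0 T1 | T1 B | T1 C | b
  A -> A T0 | a
  B -> T1 S | b
  C -> T2 A | b
  T0 -> c
  T1 -> a
  T2 -> b

Fill CYK table bottom-up, restricted to cells inside w[1..2]:
  T[1,1] 'a' = {A,T1}  orig:{A}
  T[2,2] 'c' = {T0}  orig:{}
  T[1,2] 'ac' = {A}

Original NTs in T[1,2] deriving "ac": ["A"]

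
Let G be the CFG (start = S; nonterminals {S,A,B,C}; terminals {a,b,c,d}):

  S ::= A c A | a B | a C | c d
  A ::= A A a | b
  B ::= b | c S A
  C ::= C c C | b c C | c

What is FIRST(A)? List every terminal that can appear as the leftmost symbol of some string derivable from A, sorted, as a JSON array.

FIRST iteration:
pass 1:
  A via A→b: +{b}
  B via B→b: +{b}
  B via B→c S A: +{c}
  C via C→b c C: +{b}
  C via C→c: +{c}
  S via S→A c A: +{b}
  S via S→a B: +{a}
  S via S→c d: +{c}
  FIRST(S)={a,b,c}  FIRST(A)={b}  FIRST(B)={b,c}  FIRST(C)={b,c}
pass 2: (stable)
  FIRST(S)={a,b,c}  FIRST(A)={b}  FIRST(B)={b,c}  FIRST(C)={b,c}

FIRST(A) = ["b"]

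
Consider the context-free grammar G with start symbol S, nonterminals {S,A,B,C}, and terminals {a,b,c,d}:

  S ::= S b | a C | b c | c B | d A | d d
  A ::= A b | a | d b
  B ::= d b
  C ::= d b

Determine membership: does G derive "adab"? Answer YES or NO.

CNF form of G:
  S -> S T0 | T0 T3 | T1 A | T1 T1 | T2 C | T3 B
  A -> A T0 | T1 T0 | a
  B -> T1 T0
  C -> T1 T0
  T0 -> b
  T1 -> d
  T2 -> a
  T3 -> c

CYK table (by increasing span):
  T[0,0] 'a' = {A,T2}  orig:{A}
  T[1,1] 'd' = {T1}  orig:{}
  T[2,2] 'a' = {A,T2}  orig:{A}
  T[3,3] 'b' = {T0}  orig:{}
  T[0,1] 'ad' = ∅
  T[1,2] 'da' = {S}
  T[2,3] 'ab' = {A}
  T[0,2] 'ada' = ∅
  T[1,3] 'dab' = {S}
  T[0,3] 'adab' = ∅

S ∉ T[0,3] ⇒ NO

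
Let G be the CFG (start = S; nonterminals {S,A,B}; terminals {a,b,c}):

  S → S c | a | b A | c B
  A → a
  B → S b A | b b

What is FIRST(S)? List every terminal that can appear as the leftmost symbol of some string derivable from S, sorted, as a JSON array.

FIRST iteration:
pass 1:
  A via A→a: +{a}
  B via B→b b: +{b}
  S via S→a: +{a}
  S via S→b A: +{b}
  S via S→c B: +{c}
  S: {a,b,c}  A: {a}  B: {b}
pass 2:
  B via B→S b A: +{a,c}
  S: {a,b,c}  A: {a}  B: {a,b,c}
pass 3: (stable)
  S: {a,b,c}  A: {a}  B: {a,b,c}

FIRST(S) = ["a", "b", "c"]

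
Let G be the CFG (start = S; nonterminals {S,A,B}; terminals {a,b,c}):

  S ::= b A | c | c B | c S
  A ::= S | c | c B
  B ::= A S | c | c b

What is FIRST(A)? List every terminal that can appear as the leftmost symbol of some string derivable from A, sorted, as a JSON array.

FIRST sets, iterate to fixpoint:
iter 1:
  A via A→c: +{c}
  B via B→A S: +{c}
  S via S→b A: +{b}
  S via S→c: +{c}
  FIRST[S]={b,c}  FIRST[A]={c}  FIRST[B]={c}
iter 2:
  A via A→S: +{b}
  B via B→A S: +{b}
  FIRST[S]={b,c}  FIRST[A]={b,c}  FIRST[B]={b,c}
iter 3: done
  FIRST[S]={b,c}  FIRST[A]={b,c}  FIRST[B]={b,c}

FIRST(A) = ["b", "c"]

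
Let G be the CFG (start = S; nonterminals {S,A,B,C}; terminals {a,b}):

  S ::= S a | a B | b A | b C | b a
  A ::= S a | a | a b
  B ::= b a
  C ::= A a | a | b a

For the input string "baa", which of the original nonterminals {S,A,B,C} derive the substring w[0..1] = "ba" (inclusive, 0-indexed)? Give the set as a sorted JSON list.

CNF form of G:
  S -> S T0 | T0 B | T1 A | T1 C | T1 T0
  A -> S T0 | T0 T1 | a
  B -> T1 T0
  C -> A T0 | T1 T0 | a
  T0 -> a
  T1 -> b

CYK fill — only the sub-triangle for w[0..1]:
  cell(0,0) b: {T1}  orig:{}
  cell(1,1) a: {A,C,T0}  orig:{A,C}
  cell(0,1) ba: {B,C,S}

Original NTs in T[0,1] deriving "ba": ["B", "C", "S"]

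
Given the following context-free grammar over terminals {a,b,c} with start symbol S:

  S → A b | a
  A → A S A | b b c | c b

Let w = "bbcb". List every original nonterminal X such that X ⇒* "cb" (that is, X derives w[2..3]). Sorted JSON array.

CNF form of G:
  S -> A T0 | a
  A -> A X2 | T0 X3 | T1 T0
  T0 -> b
  T1 -> c
  X2 -> S A
  X3 -> T0 T1

CYK table (by increasing span) — only the sub-triangle for w[2..3]:
  [2..2]={T1}  "c"  orig:{}
  [3..3]={T0}  "b"  orig:{}
  [2..3]={A}  "cb"

Original NTs in T[2,3] deriving "cb": ["A"]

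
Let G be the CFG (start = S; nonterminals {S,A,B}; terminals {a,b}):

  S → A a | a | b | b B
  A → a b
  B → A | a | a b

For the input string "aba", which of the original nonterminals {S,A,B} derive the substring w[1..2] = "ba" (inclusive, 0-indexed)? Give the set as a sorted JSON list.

Convert to CNF:
  S -> A T0 | T1 B | a | b
  A -> T0 T1
  B -> T0 T1 | a
  T0 -> a
  T1 -> b

CYK table (by increasing span), restricted to cells inside w[1..2]:
  T[1,1] 'b' = {S,T1}  orig:{S}
  T[2,2] 'a' = {B,S,T0}  orig:{B,S}
  T[1,2] 'ba' = {S}

Original NTs in T[1,2] deriving "ba": ["S"]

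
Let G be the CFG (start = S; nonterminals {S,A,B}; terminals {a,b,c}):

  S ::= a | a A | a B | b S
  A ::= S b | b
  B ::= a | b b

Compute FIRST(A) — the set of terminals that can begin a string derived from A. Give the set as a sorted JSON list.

FIRST sets, iterate to fixpoint:
[1]
  A via A→b: +{b}
  B via B→a: +{a}
  B via B→b b: +{b}
  S via S→a: +{a}
  S via S→b S: +{b}
  S: {a,b}  A: {b}  B: {a,b}
[2]
  A via A→S b: +{a}
  S: {a,b}  A: {a,b}  B: {a,b}
[3] — fixpoint
  S: {a,b}  A: {a,b}  B: {a,b}

FIRST(A) = ["a", "b"]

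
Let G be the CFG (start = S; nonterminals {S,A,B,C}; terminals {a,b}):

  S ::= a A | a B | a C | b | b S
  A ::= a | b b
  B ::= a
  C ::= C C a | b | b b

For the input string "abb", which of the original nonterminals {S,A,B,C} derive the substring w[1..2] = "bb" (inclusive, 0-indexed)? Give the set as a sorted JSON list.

CNF form of G:
  S -> T0 S | T1 A | T1 B | T1 C | b
  A -> T0 T0 | a
  B -> a
  C -> C X2 | T0 T0 | b
  T0 -> b
  T1 -> a
  X2 -> C T1

Fill CYK table bottom-up, restricted to cells inside w[1..2]:
  cell(1,1) b: {C,S,T0}  orig:{C,S}
  cell(2,2) b: {C,S,T0}  orig:{C,S}
  cell(1,2) bb: {A,C,S}

Original NTs in T[1,2] deriving "bb": ["A", "C", "S"]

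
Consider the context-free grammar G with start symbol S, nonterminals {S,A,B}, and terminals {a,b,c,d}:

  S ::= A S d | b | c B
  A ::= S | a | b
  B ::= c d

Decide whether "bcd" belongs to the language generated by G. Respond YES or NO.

CNF form of G:
  S -> A X3 | T1 B | b
  A -> A X2 | T1 B | a | b
  B -> T1 T0
  T0 -> d
  T1 -> c
  X2 -> S T0
  X3 -> S T0

Fill CYK table bottom-up:
  T[0,0] 'b' = {A,S}
  T[1,1] 'c' = {T1}  orig:{}
  T[2,2] 'd' = {T0}  orig:{}
  T[0,1] 'bc' = ∅
  T[1,2] 'cd' = {B}
  T[0,2] 'bcd' = ∅

S ∉ T[0,2] ⇒ NO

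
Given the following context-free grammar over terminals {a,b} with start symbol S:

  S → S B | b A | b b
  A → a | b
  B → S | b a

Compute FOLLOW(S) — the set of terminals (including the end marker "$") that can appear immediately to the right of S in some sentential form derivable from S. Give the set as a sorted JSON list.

FIRST iteration:
[1]
  A via A→a: +{a}
  A via A→b: +{b}
  B via B→b a: +{b}
  S via S→b A: +{b}
  FIRST[S]={b}  FIRST[A]={a,b}  FIRST[B]={b}
[2] — fixpoint
  FIRST[S]={b}  FIRST[A]={a,b}  FIRST[B]={b}

FOLLOW iteration:
seed FOLLOW(S) with $
pass 1:
  S→S B: FOLLOW(S) ⊇ FIRST(B) = {b}; new: +{b}
  S→S B: FOLLOW(B) ⊇ FOLLOW(S) ⊇ {$,b}; new: +{$,b}
  S→b A: FOLLOW(A) ⊇ FOLLOW(S) ⊇ {$,b}; new: +{$,b}
  FOLLOW[S]={$,b}  FOLLOW[A]={$,b}  FOLLOW[B]={$,b}
pass 2: — fixpoint
  FOLLOW[S]={$,b}  FOLLOW[A]={$,b}  FOLLOW[B]={$,b}

FOLLOW(S) = ["$", "b"]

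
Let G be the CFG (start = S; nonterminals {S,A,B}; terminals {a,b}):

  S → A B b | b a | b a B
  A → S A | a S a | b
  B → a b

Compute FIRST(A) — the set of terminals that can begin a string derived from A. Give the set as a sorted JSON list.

Compute FIRST by fixpoint:
iter 1:
  A via A→a S a: +{a}
  A via A→b: +{b}
  B via B→a b: +{a}
  S via S→A B b: +{a,b}
  FIRST(S)={a,b}  FIRST(A)={a,b}  FIRST(B)={a}
iter 2: (stable)
  FIRST(S)={a,b}  FIRST(A)={a,b}  FIRST(B)={a}

FIRST(A) = ["a", "b"]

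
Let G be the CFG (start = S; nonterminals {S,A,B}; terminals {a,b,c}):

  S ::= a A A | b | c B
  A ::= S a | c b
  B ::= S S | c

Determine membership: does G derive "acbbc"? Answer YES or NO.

Convert to CNF:
  S -> T0 X3 | T1 B | b
  A -> S T0 | T1 T2
  B -> S S | c
  T0 -> a
  T1 -> c
  T2 -> b
  X3 -> A A

CYK table (by increasing span):
  cell(0,0) a: {T0}  orig:{}
  cell(1,1) c: {B,T1}  orig:{B}
  cell(2,2) b: {S,T2}  orig:{S}
  cell(3,3) b: {S,T2}  orig:{S}
  cell(4,4) c: {B,T1}  orig:{B}
  cell(0,1) ac: ∅
  cell(1,2) cb: {A}
  cell(2,3) bb: {B}
  cell(3,4) bc: ∅
  cell(0,2) acb: ∅
  cell(1,3) cbb: {S}
  cell(2,4) bbc: ∅
  cell(0,3) acbb: ∅
  cell(1,4) cbbc: ∅
  cell(0,4) acbbc: ∅

S ∉ T[0,4] ⇒ NO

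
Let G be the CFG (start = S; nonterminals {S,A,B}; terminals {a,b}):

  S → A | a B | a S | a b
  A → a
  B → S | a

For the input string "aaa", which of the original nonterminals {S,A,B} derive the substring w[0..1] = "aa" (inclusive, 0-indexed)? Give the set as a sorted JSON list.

Convert to CNF:
  S -> T0 B | T0 S | T0 T1 | a
  A -> a
  B -> T0 B | T0 S | T0 T1 | a
  T0 -> a
  T1 -> b

CYK table (by increasing span), restricted to cells inside w[0..1]:
  cell(0,0) a: {A,B,S,T0}  orig:{A,B,S}
  cell(1,1) a: {A,B,S,T0}  orig:{A,B,S}
  cell(0,1) aa: {B,S}

Original NTs in T[0,1] deriving "aa": ["B", "S"]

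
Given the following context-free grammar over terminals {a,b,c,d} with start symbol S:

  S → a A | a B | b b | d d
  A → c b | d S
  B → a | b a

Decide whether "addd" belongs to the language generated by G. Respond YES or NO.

CNF form of G:
  S -> T1 T1 | T2 T2 | T3 A | T3 B
  A -> T0 T1 | T2 S
  B -> T1 T3 | a
  T0 -> c
  T1 -> b
  T2 -> d
  T3 -> a

CYK table (by increasing span):
  T[0,0] 'a' = {B,T3}  orig:{B}
  T[1,1] 'd' = {T2}  orig:{}
  T[2,2] 'd' = {T2}  orig:{}
  T[3,3] 'd' = {T2}  orig:{}
  T[0,1] 'ad' = ∅
  T[1,2] 'dd' = {S}
  T[2,3] 'dd' = {S}
  T[0,2] 'add' = ∅
  T[1,3] 'ddd' = {A}
  T[0,3] 'addd' = {S}

S ∈ T[0,3] ⇒ YES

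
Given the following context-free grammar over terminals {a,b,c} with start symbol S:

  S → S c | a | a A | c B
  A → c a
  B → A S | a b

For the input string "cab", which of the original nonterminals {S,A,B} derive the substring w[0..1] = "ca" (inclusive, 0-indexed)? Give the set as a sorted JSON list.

Convert to CNF:
  S -> S T0 | T0 B | T1 A | a
  A -> T0 T1
  B -> A S | T1 T2
  T0 -> c
  T1 -> a
  T2 -> b

CYK fill (cells [i..j] with 0 ≤ i ≤ j ≤ 1 only):
  [0..0]={T0}  "c"  orig:{}
  [1..1]={S,T1}  "a"  orig:{S}
  [0..1]={A}  "ca"

Original NTs in T[0,1] deriving "ca": ["A"]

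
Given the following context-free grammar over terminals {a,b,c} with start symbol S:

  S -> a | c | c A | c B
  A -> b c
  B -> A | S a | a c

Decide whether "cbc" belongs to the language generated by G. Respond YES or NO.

CNF form of G:
  S -> T1 A | T1 B | a | c
  A -> T0 T1
  B -> S T2 | T0 T1 | T2 T1
  T0 -> b
  T1 -> c
  T2 -> a

CYK table (by increasing span):
  [0..0]={S,T1}  "c"  orig:{S}
  [1..1]={T0}  "b"  orig:{}
  [2..2]={S,T1}  "c"  orig:{S}
  [0..1]=∅  "cb"
  [1..2]={A,B}  "bc"
  [0..2]={S}  "cbc"

S ∈ T[0,2] ⇒ YES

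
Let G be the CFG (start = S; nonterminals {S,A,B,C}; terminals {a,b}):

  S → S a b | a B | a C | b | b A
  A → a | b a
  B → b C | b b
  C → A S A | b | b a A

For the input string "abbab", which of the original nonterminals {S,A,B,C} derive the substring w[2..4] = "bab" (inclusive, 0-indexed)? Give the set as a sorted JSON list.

Convert to CNF:
  S -> S X4 | T0 A | T1 B | T1 C | b
  A -> T0 T1 | a
  B -> T0 C | T0 T0
  C -> A X2 | T0 X3 | b
  T0 -> b
  T1 -> a
  X2 -> S A
  X3 -> T1 A
  X4 -> T1 T0

CYK table (by increasing span), restricted to cells inside w[2..4]:
  [2..2]={C,S,T0}  "b"  orig:{C,S}
  [3..3]={A,T1}  "a"  orig:{A}
  [4..4]={C,S,T0}  "b"  orig:{C,S}
  [2..3]={A,S,X2}  "ba"  orig:{A,S}
  [3..4]={S,X4}  "ab"  orig:{S}
  [2..4]={S}  "bab"

Original NTs in T[2,4] deriving "bab": ["S"]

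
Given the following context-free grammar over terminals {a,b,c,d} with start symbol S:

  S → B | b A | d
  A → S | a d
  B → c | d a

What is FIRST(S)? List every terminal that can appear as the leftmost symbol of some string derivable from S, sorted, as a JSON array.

FIRST sets, iterate to fixpoint:
[1]
  A via A→a d: +{a}
  B via B→c: +{c}
  B via B→d a: +{d}
  S via S→B: +{c,d}
  S via S→b A: +{b}
  FIRST(S)={b,c,d}  FIRST(A)={a}  FIRST(B)={c,d}
[2]
  A via A→S: +{b,c,d}
  FIRST(S)={b,c,d}  FIRST(A)={a,b,c,d}  FIRST(B)={c,d}
[3] (no change)
  FIRST(S)={b,c,d}  FIRST(A)={a,b,c,d}  FIRST(B)={c,d}

FIRST(S) = ["b", "c", "d"]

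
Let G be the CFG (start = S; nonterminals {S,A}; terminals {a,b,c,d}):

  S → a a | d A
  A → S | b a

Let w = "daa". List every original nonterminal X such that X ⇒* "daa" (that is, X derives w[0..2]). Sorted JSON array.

CNF form of G:
  S -> T0 T0 | T2 A
  A -> T0 T0 | T1 T0 | T2 A
  T0 -> a
  T1 -> b
  T2 -> d

CYK fill, restricted to cells inside w[0..2]:
  T[0,0] 'd' = {T2}  orig:{}
  T[1,1] 'a' = {T0}  orig:{}
  T[2,2] 'a' = {T0}  orig:{}
  T[0,1] 'da' = ∅
  T[1,2] 'aa' = {A,S}
  T[0,2] 'daa' = {A,S}

Original NTs in T[0,2] deriving "daa": ["A", "S"]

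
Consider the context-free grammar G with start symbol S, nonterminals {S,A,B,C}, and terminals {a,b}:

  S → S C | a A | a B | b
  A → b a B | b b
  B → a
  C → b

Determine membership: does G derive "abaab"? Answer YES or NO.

CNF form of G:
  S -> S C | T1 A | T1 B | b
  A -> T0 T0 | T0 X2
  B -> a
  C -> b
  T0 -> b
  T1 -> a
  X2 -> T1 B

CYK table (by increasing span):
  T[0,0] 'a' = {B,T1}  orig:{B}
  T[1,1] 'b' = {C,S,T0}  orig:{C,S}
  T[2,2] 'a' = {B,T1}  orig:{B}
  T[3,3] 'a' = {B,T1}  orig:{B}
  T[4,4] 'b' = {C,S,T0}  orig:{C,S}
  T[0,1] 'ab' = ∅
  T[1,2] 'ba' = ∅
  T[2,3] 'aa' = {S,X2}  orig:{S}
  T[3,4] 'ab' = ∅
  T[0,2] 'aba' = ∅
  T[1,3] 'baa' = {A}
  T[2,4] 'aab' = {S}
  T[0,3] 'abaa' = {S}
  T[1,4] 'baab' = ∅
  T[0,4] 'abaab' = {S}

S ∈ T[0,4] ⇒ YES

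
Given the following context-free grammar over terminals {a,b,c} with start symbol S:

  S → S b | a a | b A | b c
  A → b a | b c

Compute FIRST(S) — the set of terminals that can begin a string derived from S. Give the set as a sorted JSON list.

FIRST iteration:
iter 1:
  A via A→b a: +{b}
  S via S→a a: +{a}
  S via S→b A: +{b}
  FIRST[S]={a,b}  FIRST[A]={b}
iter 2: done
  FIRST[S]={a,b}  FIRST[A]={b}

FIRST(S) = ["a", "b"]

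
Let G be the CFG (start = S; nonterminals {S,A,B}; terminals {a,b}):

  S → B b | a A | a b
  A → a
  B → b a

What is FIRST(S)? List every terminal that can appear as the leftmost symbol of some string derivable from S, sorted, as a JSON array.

FIRST iteration:
pass 1:
  A via A→a: +{a}
  B via B→b a: +{b}
  S via S→B b: +{b}
  S via S→a A: +{a}
  FIRST(S)={a,b}  FIRST(A)={a}  FIRST(B)={b}
pass 2: (no change)
  FIRST(S)={a,b}  FIRST(A)={a}  FIRST(B)={b}

FIRST(S) = ["a", "b"]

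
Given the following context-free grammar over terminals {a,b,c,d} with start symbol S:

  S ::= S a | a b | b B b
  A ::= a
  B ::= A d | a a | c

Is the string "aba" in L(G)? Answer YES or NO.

CNF form of G:
  S -> S T1 | T1 T2 | T2 X3
  A -> a
  B -> A T0 | T1 T1 | c
  T0 -> d
  T1 -> a
  T2 -> b
  X3 -> B T2

Fill CYK table bottom-up:
  [0..0]={A,T1}  "a"  orig:{A}
  [1..1]={T2}  "b"  orig:{}
  [2..2]={A,T1}  "a"  orig:{A}
  [0..1]={S}  "ab"
  [1..2]=∅  "ba"
  [0..2]={S}  "aba"

S ∈ T[0,2] ⇒ YES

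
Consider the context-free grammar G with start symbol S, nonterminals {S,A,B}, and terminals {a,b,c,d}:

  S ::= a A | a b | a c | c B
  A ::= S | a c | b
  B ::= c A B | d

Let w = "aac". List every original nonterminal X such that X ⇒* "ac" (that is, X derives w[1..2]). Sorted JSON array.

CNF form of G:
  S -> T0 A | T0 T1 | T0 T2 | T2 B
  A -> T0 A | T0 T1 | T0 T2 | T2 B | b
  B -> T2 X3 | d
  T0 -> a
  T1 -> b
  T2 -> c
  X3 -> A B

CYK table (by increasing span) — only the sub-triangle for w[1..2]:
  [1..1]={T0}  "a"  orig:{}
  [2..2]={T2}  "c"  orig:{}
  [1..2]={A,S}  "ac"

Original NTs in T[1,2] deriving "ac": ["A", "S"]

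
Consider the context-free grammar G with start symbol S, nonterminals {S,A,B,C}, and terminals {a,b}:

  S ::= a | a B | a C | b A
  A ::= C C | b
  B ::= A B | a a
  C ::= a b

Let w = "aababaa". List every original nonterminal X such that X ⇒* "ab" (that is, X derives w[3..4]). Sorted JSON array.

CNF form of G:
  S -> T0 B | T0 C | T1 A | a
  A -> C C | b
  B -> A B | T0 T0
  C -> T0 T1
  T0 -> a
  T1 -> b

Fill CYK table bottom-up (cells [i..j] with 3 ≤ i ≤ j ≤ 4 only):
  cell(3,3) a: {S,T0}  orig:{S}
  cell(4,4) b: {A,T1}  orig:{A}
  cell(3,4) ab: {C}

Original NTs in T[3,4] deriving "ab": ["C"]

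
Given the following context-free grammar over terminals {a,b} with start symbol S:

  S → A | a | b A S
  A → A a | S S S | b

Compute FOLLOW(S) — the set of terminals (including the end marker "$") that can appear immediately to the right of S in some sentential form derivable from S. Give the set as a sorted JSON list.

Compute FIRST by fixpoint:
[1]
  A via A→b: +{b}
  S via S→A: +{b}
  S via S→a: +{a}
  FIRST(S)={a,b}  FIRST(A)={b}
[2]
  A via A→S S S: +{a}
  FIRST(S)={a,b}  FIRST(A)={a,b}
[3] done
  FIRST(S)={a,b}  FIRST(A)={a,b}

Compute FOLLOW by fixpoint:
initialize: $ ∈ FOLLOW(S)
iter 1:
  A→A a: FOLLOW(A) ⊇ FIRST(a) = {a}; new: +{a}
  A→S S S: FOLLOW(S) ⊇ FIRST(S) = {a,b}; new: +{a,b}
  S→A: FOLLOW(A) ⊇ FOLLOW(S) ⊇ {$,a,b}; new: +{$,b}
  FOLLOW[S]={$,a,b}  FOLLOW[A]={$,a,b}
iter 2: (no change)
  FOLLOW[S]={$,a,b}  FOLLOW[A]={$,a,b}

FOLLOW(S) = ["$", "a", "b"]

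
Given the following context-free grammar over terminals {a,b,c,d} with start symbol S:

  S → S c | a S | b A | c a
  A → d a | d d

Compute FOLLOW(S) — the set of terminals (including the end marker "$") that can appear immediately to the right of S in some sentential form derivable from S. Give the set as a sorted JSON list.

Compute FIRST by fixpoint:
[1]
  A via A→d a: +{d}
  S via S→a S: +{a}
  S via S→b A: +{b}
  S via S→c a: +{c}
  FIRST(S)={a,b,c}  FIRST(A)={d}
[2] — fixpoint
  FIRST(S)={a,b,c}  FIRST(A)={d}

Compute FOLLOW by fixpoint:
seed FOLLOW(S) with $
[1]
  S→S c: FOLLOW(S) ⊇ FIRST(c) = {c}; new: +{c}
  S→b A: FOLLOW(A) ⊇ FOLLOW(S) ⊇ {$,c}; new: +{$,c}
  FOLLOW[S]={$,c}  FOLLOW[A]={$,c}
[2] (no change)
  FOLLOW[S]={$,c}  FOLLOW[A]={$,c}

FOLLOW(S) = ["$", "c"]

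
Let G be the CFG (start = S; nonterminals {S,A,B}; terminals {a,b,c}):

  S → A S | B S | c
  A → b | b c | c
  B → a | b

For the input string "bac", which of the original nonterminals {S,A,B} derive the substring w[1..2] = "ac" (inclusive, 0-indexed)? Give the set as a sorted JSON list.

CNF form of G:
  S -> A S | B S | c
  A -> T0 T1 | b | c
  B -> a | b
  T0 -> b
  T1 -> c

CYK table (by increasing span), restricted to cells inside w[1..2]:
  T[1,1] 'a' = {B}
  T[2,2] 'c' = {A,S,T1}  orig:{A,S}
  T[1,2] 'ac' = {S}

Original NTs in T[1,2] deriving "ac": ["S"]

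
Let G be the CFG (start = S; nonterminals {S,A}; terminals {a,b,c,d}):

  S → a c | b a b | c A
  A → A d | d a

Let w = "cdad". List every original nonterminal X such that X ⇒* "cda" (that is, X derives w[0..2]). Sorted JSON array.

Convert to CNF:
  S -> T1 T2 | T2 A | T3 X4
  A -> A T0 | T0 T1
  T0 -> d
  T1 -> a
  T2 -> c
  T3 -> b
  X4 -> T1 T3

Fill CYK table bottom-up (cells [i..j] with 0 ≤ i ≤ j ≤ 2 only):
  cell(0,0) c: {T2}  orig:{}
  cell(1,1) d: {T0}  orig:{}
  cell(2,2) a: {T1}  orig:{}
  cell(0,1) cd: ∅
  cell(1,2) da: {A}
  cell(0,2) cda: {S}

Original NTs in T[0,2] deriving "cda": ["S"]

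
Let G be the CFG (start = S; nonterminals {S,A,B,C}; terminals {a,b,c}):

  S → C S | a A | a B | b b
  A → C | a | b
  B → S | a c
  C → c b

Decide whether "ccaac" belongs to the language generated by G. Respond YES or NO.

CNF form of G:
  S -> C S | T1 T1 | T2 A | T2 B
  A -> T0 T1 | a | b
  B -> C S | T1 T1 | T2 A | T2 B | T2 T0
  C -> T0 T1
  T0 -> c
  T1 -> b
  T2 -> a

CYK fill:
  T[0,0] 'c' = {T0}  orig:{}
  T[1,1] 'c' = {T0}  orig:{}
  T[2,2] 'a' = {A,T2}  orig:{A}
  T[3,3] 'a' = {A,T2}  orig:{A}
  T[4,4] 'c' = {T0}  orig:{}
  T[0,1] 'cc' = ∅
  T[1,2] 'ca' = ∅
  T[2,3] 'aa' = {B,S}
  T[3,4] 'ac' = {B}
  T[0,2] 'cca' = ∅
  T[1,3] 'caa' = ∅
  T[2,4] 'aac' = {B,S}
  T[0,3] 'ccaa' = ∅
  T[1,4] 'caac' = ∅
  T[0,4] 'ccaac' = ∅

S ∉ T[0,4] ⇒ NO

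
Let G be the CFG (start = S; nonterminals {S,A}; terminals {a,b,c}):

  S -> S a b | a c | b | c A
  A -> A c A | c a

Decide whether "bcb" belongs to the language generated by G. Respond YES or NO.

CNF form of G:
  S -> S X4 | T0 A | T1 T0 | b
  A -> A X3 | T0 T1
  T0 -> c
  T1 -> a
  T2 -> b
  X3 -> T0 A
  X4 -> T1 T2

Fill CYK table bottom-up:
  [0..0]={S,T2}  "b"  orig:{S}
  [1..1]={T0}  "c"  orig:{}
  [2..2]={S,T2}  "b"  orig:{S}
  [0..1]=∅  "bc"
  [1..2]=∅  "cb"
  [0..2]=∅  "bcb"

S ∉ T[0,2] ⇒ NO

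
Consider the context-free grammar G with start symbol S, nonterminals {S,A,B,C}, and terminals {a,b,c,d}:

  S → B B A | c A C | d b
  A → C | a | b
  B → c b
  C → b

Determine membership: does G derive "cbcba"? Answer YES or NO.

CNF form of G:
  S -> B X3 | T0 X4 | T2 T1
  A -> a | b
  B -> T0 T1
  C -> b
  T0 -> c
  T1 -> b
  T2 -> d
  X3 -> B A
  X4 -> A C

CYK fill:
  cell(0,0) c: {T0}  orig:{}
  cell(1,1) b: {A,C,T1}  orig:{A,C}
  cell(2,2) c: {T0}  orig:{}
  cell(3,3) b: {A,C,T1}  orig:{A,C}
  cell(4,4) a: {A}
  cell(0,1) cb: {B}
  cell(1,2) bc: ∅
  cell(2,3) cb: {B}
  cell(3,4) ba: ∅
  cell(0,2) cbc: ∅
  cell(1,3) bcb: ∅
  cell(2,4) cba: {X3}  orig:{}
  cell(0,3) cbcb: ∅
  cell(1,4) bcba: ∅
  cell(0,4) cbcba: {S}

S ∈ T[0,4] ⇒ YES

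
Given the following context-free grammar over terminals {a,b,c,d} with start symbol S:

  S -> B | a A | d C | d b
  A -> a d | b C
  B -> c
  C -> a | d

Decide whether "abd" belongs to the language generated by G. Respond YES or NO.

CNF form of G:
  S -> T0 A | T1 C | T1 T2 | c
  A -> T0 T1 | T2 C
  B -> c
  C -> a | d
  T0 -> a
  T1 -> d
  T2 -> b

CYK table (by increasing span):
  cell(0,0) a: {C,T0}  orig:{C}
  cell(1,1) b: {T2}  orig:{}
  cell(2,2) d: {C,T1}  orig:{C}
  cell(0,1) ab: ∅
  cell(1,2) bd: {A}
  cell(0,2) abd: {S}

S ∈ T[0,2] ⇒ YES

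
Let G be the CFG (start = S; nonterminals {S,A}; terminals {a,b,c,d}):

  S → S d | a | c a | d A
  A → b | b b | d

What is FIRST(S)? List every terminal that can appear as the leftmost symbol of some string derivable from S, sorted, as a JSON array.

Compute FIRST by fixpoint:
[1]
  A via A→b: +{b}
  A via A→d: +{d}
  S via S→a: +{a}
  S via S→c a: +{c}
  S via S→d A: +{d}
  FIRST(S)={a,c,d}  FIRST(A)={b,d}
[2] (stable)
  FIRST(S)={a,c,d}  FIRST(A)={b,d}

FIRST(S) = ["a", "c", "d"]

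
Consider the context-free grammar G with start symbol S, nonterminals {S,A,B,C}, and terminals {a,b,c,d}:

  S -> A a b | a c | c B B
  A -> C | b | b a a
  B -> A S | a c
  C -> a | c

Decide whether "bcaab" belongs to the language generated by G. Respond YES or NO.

Convert to CNF:
  S -> A X4 | T1 T2 | T2 X5
  A -> T0 X3 | a | b | c
  B -> A S | T1 T2
  C -> a | c
  T0 -> b
  T1 -> a
  T2 -> c
  X3 -> T1 T1
  X4 -> T1 T0
  X5 -> B B

Fill CYK table bottom-up:
  [0..0]={A,T0}  "b"  orig:{A}
  [1..1]={A,C,T2}  "c"  orig:{A,C}
  [2..2]={A,C,T1}  "a"  orig:{A,C}
  [3..3]={A,C,T1}  "a"  orig:{A,C}
  [4..4]={A,T0}  "b"  orig:{A}
  [0..1]=∅  "bc"
  [1..2]=∅  "ca"
  [2..3]={X3}  "aa"  orig:{}
  [3..4]={X4}  "ab"  orig:{}
  [0..2]=∅  "bca"
  [1..3]=∅  "caa"
  [2..4]={S}  "aab"
  [0..3]=∅  "bcaa"
  [1..4]={B}  "caab"
  [0..4]=∅  "bcaab"

S ∉ T[0,4] ⇒ NO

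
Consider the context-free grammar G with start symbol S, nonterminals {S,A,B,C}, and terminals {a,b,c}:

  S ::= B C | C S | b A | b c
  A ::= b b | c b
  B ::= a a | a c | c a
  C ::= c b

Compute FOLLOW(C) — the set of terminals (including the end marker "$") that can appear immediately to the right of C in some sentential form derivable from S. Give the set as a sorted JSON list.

Compute FIRST by fixpoint:
pass 1:
  A via A→b b: +{b}
  A via A→c b: +{c}
  B via B→a a: +{a}
  B via B→c a: +{c}
  C via C→c b: +{c}
  S via S→B C: +{a,c}
  S via S→b A: +{b}
  FIRST(S)={a,b,c}  FIRST(A)={b,c}  FIRST(B)={a,c}  FIRST(C)={c}
pass 2: done
  FIRST(S)={a,b,c}  FIRST(A)={b,c}  FIRST(B)={a,c}  FIRST(C)={c}

FOLLOW sets:
FOLLOW(S) := {$}
[1]
  S→B C: FOLLOW(B) ⊇ FIRST(C) = {c}; new: +{c}
  S→B C: FOLLOW(C) ⊇ FOLLOW(S) ⊇ {$}; new: +{$}
  S→C S: FOLLOW(C) ⊇ FIRST(S) = {a,b,c}; new: +{a,b,c}
  S→b A: FOLLOW(A) ⊇ FOLLOW(S) ⊇ {$}; new: +{$}
  S: {$}  A: {$}  B: {c}  C: {$,a,b,c}
[2] done
  S: {$}  A: {$}  B: {c}  C: {$,a,b,c}

FOLLOW(C) = ["$", "a", "b", "c"]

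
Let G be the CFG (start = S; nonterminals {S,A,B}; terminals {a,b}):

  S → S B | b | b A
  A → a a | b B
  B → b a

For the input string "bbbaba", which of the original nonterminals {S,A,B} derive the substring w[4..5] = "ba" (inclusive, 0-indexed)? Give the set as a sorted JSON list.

CNF form of G:
  S -> S B | T1 A | b
  A -> T0 T0 | T1 B
  B -> T1 T0
  T0 -> a
  T1 -> b

Fill CYK table bottom-up, restricted to cells inside w[4..5]:
  cell(4,4) b: {S,T1}  orig:{S}
  cell(5,5) a: {T0}  orig:{}
  cell(4,5) ba: {B}

Original NTs in T[4,5] deriving "ba": ["B"]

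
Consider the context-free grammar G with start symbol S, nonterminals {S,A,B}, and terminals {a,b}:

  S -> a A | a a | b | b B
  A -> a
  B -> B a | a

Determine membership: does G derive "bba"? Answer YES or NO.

CNF form of G:
  S -> T0 A | T0 T0 | T1 B | b
  A -> a
  B -> B T0 | a
  T0 -> a
  T1 -> b

Fill CYK table bottom-up:
  T[0,0] 'b' = {S,T1}  orig:{S}
  T[1,1] 'b' = {S,T1}  orig:{S}
  T[2,2] 'a' = {A,B,T0}  orig:{A,B}
  T[0,1] 'bb' = ∅
  T[1,2] 'ba' = {S}
  T[0,2] 'bba' = ∅

S ∉ T[0,2] ⇒ NO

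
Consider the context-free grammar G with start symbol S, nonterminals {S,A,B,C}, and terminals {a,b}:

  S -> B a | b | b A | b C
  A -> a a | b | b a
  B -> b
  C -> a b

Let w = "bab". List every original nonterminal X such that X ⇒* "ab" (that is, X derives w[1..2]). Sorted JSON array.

Convert to CNF:
  S -> B T0 | T1 A | T1 C | b
  A -> T0 T0 | T1 T0 | b
  B -> b
  C -> T0 T1
  T0 -> a
  T1 -> b

CYK fill, restricted to cells inside w[1..2]:
  cell(1,1) a: {T0}  orig:{}
  cell(2,2) b: {A,B,S,T1}  orig:{A,B,S}
  cell(1,2) ab: {C}

Original NTs in T[1,2] deriving "ab": ["C"]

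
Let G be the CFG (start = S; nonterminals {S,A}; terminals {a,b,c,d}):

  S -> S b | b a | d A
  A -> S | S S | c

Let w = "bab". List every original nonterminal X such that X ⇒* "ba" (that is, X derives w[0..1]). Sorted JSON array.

CNF form of G:
  S -> S T0 | T0 T1 | T2 A
  A -> S S | S T0 | T0 T1 | T2 A | c
  T0 -> b
  T1 -> a
  T2 -> d

CYK fill (cells [i..j] with 0 ≤ i ≤ j ≤ 1 only):
  cell(0,0) b: {T0}  orig:{}
  cell(1,1) a: {T1}  orig:{}
  cell(0,1) ba: {A,S}

Original NTs in T[0,1] deriving "ba": ["A", "S"]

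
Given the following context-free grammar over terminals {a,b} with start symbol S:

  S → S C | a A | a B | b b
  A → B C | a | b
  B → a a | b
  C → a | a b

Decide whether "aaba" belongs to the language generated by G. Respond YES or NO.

Convert to CNF:
  S -> S C | T0 A | T0 B | T1 T1
  A -> B C | a | b
  B -> T0 T0 | b
  C -> T0 T1 | a
  T0 -> a
  T1 -> b

CYK fill:
  T[0,0] 'a' = {A,C,T0}  orig:{A,C}
  T[1,1] 'a' = {A,C,T0}  orig:{A,C}
  T[2,2] 'b' = {A,B,T1}  orig:{A,B}
  T[3,3] 'a' = {A,C,T0}  orig:{A,C}
  T[0,1] 'aa' = {B,S}
  T[1,2] 'ab' = {C,S}
  T[2,3] 'ba' = {A}
  T[0,2] 'aab' = ∅
  T[1,3] 'aba' = {S}
  T[0,3] 'aaba' = ∅

S ∉ T[0,3] ⇒ NO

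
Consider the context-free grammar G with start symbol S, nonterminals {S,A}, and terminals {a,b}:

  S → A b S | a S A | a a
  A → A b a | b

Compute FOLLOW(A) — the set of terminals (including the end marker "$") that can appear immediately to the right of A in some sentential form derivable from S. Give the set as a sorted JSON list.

FIRST iteration:
pass 1:
  A via A→b: +{b}
  S via S→A b S: +{b}
  S via S→a S A: +{a}
  FIRST(S)={a,b}  FIRST(A)={b}
pass 2: — fixpoint
  FIRST(S)={a,b}  FIRST(A)={b}

FOLLOW iteration:
FOLLOW(S) := {$}
round 1:
  A→A b a: FOLLOW(A) ⊇ FIRST(b) = {b}; new: +{b}
  S→a S A: FOLLOW(S) ⊇ FIRST(A) = {b}; new: +{b}
  S→a S A: FOLLOW(A) ⊇ FOLLOW(S) ⊇ {$,b}; new: +{$}
  FOLLOW[S]={$,b}  FOLLOW[A]={$,b}
round 2: (no change)
  FOLLOW[S]={$,b}  FOLLOW[A]={$,b}

FOLLOW(A) = ["$", "b"]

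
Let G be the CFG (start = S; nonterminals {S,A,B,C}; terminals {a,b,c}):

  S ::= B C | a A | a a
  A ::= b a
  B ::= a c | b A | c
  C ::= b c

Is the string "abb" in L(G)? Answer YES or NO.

Convert to CNF:
  S -> B C | T1 A | T1 T1
  A -> T0 T1
  B -> T0 A | T1 T2 | c
  C -> T0 T2
  T0 -> b
  T1 -> a
  T2 -> c

CYK fill:
  [0..0]={T1}  "a"  orig:{}
  [1..1]={T0}  "b"  orig:{}
  [2..2]={T0}  "b"  orig:{}
  [0..1]=∅  "ab"
  [1..2]=∅  "bb"
  [0..2]=∅  "abb"

S ∉ T[0,2] ⇒ NO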